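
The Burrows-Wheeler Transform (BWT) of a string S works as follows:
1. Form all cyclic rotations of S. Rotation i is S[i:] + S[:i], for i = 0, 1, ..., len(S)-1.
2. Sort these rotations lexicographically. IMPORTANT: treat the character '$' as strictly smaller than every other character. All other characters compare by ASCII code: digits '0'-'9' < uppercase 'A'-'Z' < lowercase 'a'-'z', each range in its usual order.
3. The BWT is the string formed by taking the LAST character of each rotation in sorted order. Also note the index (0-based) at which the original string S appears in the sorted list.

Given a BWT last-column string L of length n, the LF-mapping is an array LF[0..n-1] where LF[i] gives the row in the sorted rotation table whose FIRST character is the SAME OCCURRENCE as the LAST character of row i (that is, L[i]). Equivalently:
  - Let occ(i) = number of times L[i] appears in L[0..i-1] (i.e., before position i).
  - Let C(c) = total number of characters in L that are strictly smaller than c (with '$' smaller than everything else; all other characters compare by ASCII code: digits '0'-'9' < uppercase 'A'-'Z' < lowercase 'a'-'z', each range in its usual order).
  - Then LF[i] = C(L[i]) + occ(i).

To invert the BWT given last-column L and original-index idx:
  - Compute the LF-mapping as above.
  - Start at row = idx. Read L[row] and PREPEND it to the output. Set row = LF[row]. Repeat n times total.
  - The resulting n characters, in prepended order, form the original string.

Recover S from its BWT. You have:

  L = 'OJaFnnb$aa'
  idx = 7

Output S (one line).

Answer: bananaJFO$

Derivation:
LF mapping: 3 2 4 1 8 9 7 0 5 6
Walk LF starting at row 7, prepending L[row]:
  step 1: row=7, L[7]='$', prepend. Next row=LF[7]=0
  step 2: row=0, L[0]='O', prepend. Next row=LF[0]=3
  step 3: row=3, L[3]='F', prepend. Next row=LF[3]=1
  step 4: row=1, L[1]='J', prepend. Next row=LF[1]=2
  step 5: row=2, L[2]='a', prepend. Next row=LF[2]=4
  step 6: row=4, L[4]='n', prepend. Next row=LF[4]=8
  step 7: row=8, L[8]='a', prepend. Next row=LF[8]=5
  step 8: row=5, L[5]='n', prepend. Next row=LF[5]=9
  step 9: row=9, L[9]='a', prepend. Next row=LF[9]=6
  step 10: row=6, L[6]='b', prepend. Next row=LF[6]=7
Reversed output: bananaJFO$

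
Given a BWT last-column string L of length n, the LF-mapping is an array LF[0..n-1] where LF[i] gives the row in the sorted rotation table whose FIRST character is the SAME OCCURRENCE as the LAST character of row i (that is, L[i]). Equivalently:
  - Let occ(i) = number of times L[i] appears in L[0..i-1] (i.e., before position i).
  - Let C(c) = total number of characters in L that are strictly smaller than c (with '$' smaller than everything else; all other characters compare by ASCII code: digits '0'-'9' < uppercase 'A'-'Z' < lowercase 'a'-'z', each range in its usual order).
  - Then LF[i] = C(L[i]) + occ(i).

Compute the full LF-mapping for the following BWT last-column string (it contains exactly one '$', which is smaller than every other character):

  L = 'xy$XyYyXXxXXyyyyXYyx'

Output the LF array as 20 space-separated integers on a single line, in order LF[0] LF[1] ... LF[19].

Answer: 9 12 0 1 13 7 14 2 3 10 4 5 15 16 17 18 6 8 19 11

Derivation:
Char counts: '$':1, 'X':6, 'Y':2, 'x':3, 'y':8
C (first-col start): C('$')=0, C('X')=1, C('Y')=7, C('x')=9, C('y')=12
L[0]='x': occ=0, LF[0]=C('x')+0=9+0=9
L[1]='y': occ=0, LF[1]=C('y')+0=12+0=12
L[2]='$': occ=0, LF[2]=C('$')+0=0+0=0
L[3]='X': occ=0, LF[3]=C('X')+0=1+0=1
L[4]='y': occ=1, LF[4]=C('y')+1=12+1=13
L[5]='Y': occ=0, LF[5]=C('Y')+0=7+0=7
L[6]='y': occ=2, LF[6]=C('y')+2=12+2=14
L[7]='X': occ=1, LF[7]=C('X')+1=1+1=2
L[8]='X': occ=2, LF[8]=C('X')+2=1+2=3
L[9]='x': occ=1, LF[9]=C('x')+1=9+1=10
L[10]='X': occ=3, LF[10]=C('X')+3=1+3=4
L[11]='X': occ=4, LF[11]=C('X')+4=1+4=5
L[12]='y': occ=3, LF[12]=C('y')+3=12+3=15
L[13]='y': occ=4, LF[13]=C('y')+4=12+4=16
L[14]='y': occ=5, LF[14]=C('y')+5=12+5=17
L[15]='y': occ=6, LF[15]=C('y')+6=12+6=18
L[16]='X': occ=5, LF[16]=C('X')+5=1+5=6
L[17]='Y': occ=1, LF[17]=C('Y')+1=7+1=8
L[18]='y': occ=7, LF[18]=C('y')+7=12+7=19
L[19]='x': occ=2, LF[19]=C('x')+2=9+2=11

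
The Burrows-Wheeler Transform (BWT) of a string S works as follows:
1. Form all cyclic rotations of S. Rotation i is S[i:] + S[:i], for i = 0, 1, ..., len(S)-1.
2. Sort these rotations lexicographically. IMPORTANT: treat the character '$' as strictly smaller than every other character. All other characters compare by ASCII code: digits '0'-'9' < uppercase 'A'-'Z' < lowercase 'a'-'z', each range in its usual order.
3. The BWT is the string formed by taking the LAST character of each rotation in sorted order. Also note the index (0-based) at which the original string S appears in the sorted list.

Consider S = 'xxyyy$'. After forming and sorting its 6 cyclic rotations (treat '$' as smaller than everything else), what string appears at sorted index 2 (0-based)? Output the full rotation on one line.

Answer: xyyy$x

Derivation:
All 6 rotations (rotation i = S[i:]+S[:i]):
  rot[0] = xxyyy$
  rot[1] = xyyy$x
  rot[2] = yyy$xx
  rot[3] = yy$xxy
  rot[4] = y$xxyy
  rot[5] = $xxyyy
Sorted (with $ < everything):
  sorted[0] = $xxyyy
  sorted[1] = xxyyy$
  sorted[2] = xyyy$x
  sorted[3] = y$xxyy
  sorted[4] = yy$xxy
  sorted[5] = yyy$xx
sorted[2] = xyyy$x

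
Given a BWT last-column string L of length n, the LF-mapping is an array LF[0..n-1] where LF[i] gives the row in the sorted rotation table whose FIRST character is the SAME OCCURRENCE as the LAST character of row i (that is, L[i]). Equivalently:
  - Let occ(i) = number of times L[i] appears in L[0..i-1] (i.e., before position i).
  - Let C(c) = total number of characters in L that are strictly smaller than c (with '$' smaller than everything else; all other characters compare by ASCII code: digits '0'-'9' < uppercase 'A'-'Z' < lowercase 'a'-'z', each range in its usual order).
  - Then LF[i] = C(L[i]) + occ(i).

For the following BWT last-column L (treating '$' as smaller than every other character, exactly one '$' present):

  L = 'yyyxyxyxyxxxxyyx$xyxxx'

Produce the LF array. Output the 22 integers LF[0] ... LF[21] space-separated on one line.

Char counts: '$':1, 'x':12, 'y':9
C (first-col start): C('$')=0, C('x')=1, C('y')=13
L[0]='y': occ=0, LF[0]=C('y')+0=13+0=13
L[1]='y': occ=1, LF[1]=C('y')+1=13+1=14
L[2]='y': occ=2, LF[2]=C('y')+2=13+2=15
L[3]='x': occ=0, LF[3]=C('x')+0=1+0=1
L[4]='y': occ=3, LF[4]=C('y')+3=13+3=16
L[5]='x': occ=1, LF[5]=C('x')+1=1+1=2
L[6]='y': occ=4, LF[6]=C('y')+4=13+4=17
L[7]='x': occ=2, LF[7]=C('x')+2=1+2=3
L[8]='y': occ=5, LF[8]=C('y')+5=13+5=18
L[9]='x': occ=3, LF[9]=C('x')+3=1+3=4
L[10]='x': occ=4, LF[10]=C('x')+4=1+4=5
L[11]='x': occ=5, LF[11]=C('x')+5=1+5=6
L[12]='x': occ=6, LF[12]=C('x')+6=1+6=7
L[13]='y': occ=6, LF[13]=C('y')+6=13+6=19
L[14]='y': occ=7, LF[14]=C('y')+7=13+7=20
L[15]='x': occ=7, LF[15]=C('x')+7=1+7=8
L[16]='$': occ=0, LF[16]=C('$')+0=0+0=0
L[17]='x': occ=8, LF[17]=C('x')+8=1+8=9
L[18]='y': occ=8, LF[18]=C('y')+8=13+8=21
L[19]='x': occ=9, LF[19]=C('x')+9=1+9=10
L[20]='x': occ=10, LF[20]=C('x')+10=1+10=11
L[21]='x': occ=11, LF[21]=C('x')+11=1+11=12

Answer: 13 14 15 1 16 2 17 3 18 4 5 6 7 19 20 8 0 9 21 10 11 12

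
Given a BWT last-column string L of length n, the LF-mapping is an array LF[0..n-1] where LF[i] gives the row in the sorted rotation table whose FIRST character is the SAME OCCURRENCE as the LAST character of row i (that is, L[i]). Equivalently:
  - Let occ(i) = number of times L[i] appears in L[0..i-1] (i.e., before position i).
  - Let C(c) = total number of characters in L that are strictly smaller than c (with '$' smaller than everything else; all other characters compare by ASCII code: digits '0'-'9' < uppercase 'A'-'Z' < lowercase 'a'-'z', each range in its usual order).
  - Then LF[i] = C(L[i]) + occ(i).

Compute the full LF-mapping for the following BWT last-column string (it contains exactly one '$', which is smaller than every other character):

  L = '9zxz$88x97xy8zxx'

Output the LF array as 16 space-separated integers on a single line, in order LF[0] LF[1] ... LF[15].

Answer: 5 13 7 14 0 2 3 8 6 1 9 12 4 15 10 11

Derivation:
Char counts: '$':1, '7':1, '8':3, '9':2, 'x':5, 'y':1, 'z':3
C (first-col start): C('$')=0, C('7')=1, C('8')=2, C('9')=5, C('x')=7, C('y')=12, C('z')=13
L[0]='9': occ=0, LF[0]=C('9')+0=5+0=5
L[1]='z': occ=0, LF[1]=C('z')+0=13+0=13
L[2]='x': occ=0, LF[2]=C('x')+0=7+0=7
L[3]='z': occ=1, LF[3]=C('z')+1=13+1=14
L[4]='$': occ=0, LF[4]=C('$')+0=0+0=0
L[5]='8': occ=0, LF[5]=C('8')+0=2+0=2
L[6]='8': occ=1, LF[6]=C('8')+1=2+1=3
L[7]='x': occ=1, LF[7]=C('x')+1=7+1=8
L[8]='9': occ=1, LF[8]=C('9')+1=5+1=6
L[9]='7': occ=0, LF[9]=C('7')+0=1+0=1
L[10]='x': occ=2, LF[10]=C('x')+2=7+2=9
L[11]='y': occ=0, LF[11]=C('y')+0=12+0=12
L[12]='8': occ=2, LF[12]=C('8')+2=2+2=4
L[13]='z': occ=2, LF[13]=C('z')+2=13+2=15
L[14]='x': occ=3, LF[14]=C('x')+3=7+3=10
L[15]='x': occ=4, LF[15]=C('x')+4=7+4=11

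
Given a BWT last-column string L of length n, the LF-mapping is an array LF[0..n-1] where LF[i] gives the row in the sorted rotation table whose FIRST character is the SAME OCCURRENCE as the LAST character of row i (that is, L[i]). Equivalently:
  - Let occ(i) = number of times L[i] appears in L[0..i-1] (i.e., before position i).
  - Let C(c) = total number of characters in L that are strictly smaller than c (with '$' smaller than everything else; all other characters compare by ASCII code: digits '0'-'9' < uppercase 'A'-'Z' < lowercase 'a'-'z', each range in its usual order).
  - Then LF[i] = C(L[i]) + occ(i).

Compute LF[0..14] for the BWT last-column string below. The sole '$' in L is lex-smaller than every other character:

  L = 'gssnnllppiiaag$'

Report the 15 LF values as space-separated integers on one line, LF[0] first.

Answer: 3 13 14 9 10 7 8 11 12 5 6 1 2 4 0

Derivation:
Char counts: '$':1, 'a':2, 'g':2, 'i':2, 'l':2, 'n':2, 'p':2, 's':2
C (first-col start): C('$')=0, C('a')=1, C('g')=3, C('i')=5, C('l')=7, C('n')=9, C('p')=11, C('s')=13
L[0]='g': occ=0, LF[0]=C('g')+0=3+0=3
L[1]='s': occ=0, LF[1]=C('s')+0=13+0=13
L[2]='s': occ=1, LF[2]=C('s')+1=13+1=14
L[3]='n': occ=0, LF[3]=C('n')+0=9+0=9
L[4]='n': occ=1, LF[4]=C('n')+1=9+1=10
L[5]='l': occ=0, LF[5]=C('l')+0=7+0=7
L[6]='l': occ=1, LF[6]=C('l')+1=7+1=8
L[7]='p': occ=0, LF[7]=C('p')+0=11+0=11
L[8]='p': occ=1, LF[8]=C('p')+1=11+1=12
L[9]='i': occ=0, LF[9]=C('i')+0=5+0=5
L[10]='i': occ=1, LF[10]=C('i')+1=5+1=6
L[11]='a': occ=0, LF[11]=C('a')+0=1+0=1
L[12]='a': occ=1, LF[12]=C('a')+1=1+1=2
L[13]='g': occ=1, LF[13]=C('g')+1=3+1=4
L[14]='$': occ=0, LF[14]=C('$')+0=0+0=0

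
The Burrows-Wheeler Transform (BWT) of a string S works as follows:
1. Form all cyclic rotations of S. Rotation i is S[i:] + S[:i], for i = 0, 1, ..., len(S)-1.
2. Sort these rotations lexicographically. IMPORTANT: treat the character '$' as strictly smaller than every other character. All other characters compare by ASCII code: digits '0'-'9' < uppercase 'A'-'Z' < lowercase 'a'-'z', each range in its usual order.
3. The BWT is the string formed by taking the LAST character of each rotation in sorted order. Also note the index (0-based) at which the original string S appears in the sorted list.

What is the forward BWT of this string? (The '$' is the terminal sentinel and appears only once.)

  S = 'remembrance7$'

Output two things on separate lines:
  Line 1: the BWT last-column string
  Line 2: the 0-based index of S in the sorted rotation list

Answer: 7ermncmreeab$
12

Derivation:
All 13 rotations (rotation i = S[i:]+S[:i]):
  rot[0] = remembrance7$
  rot[1] = emembrance7$r
  rot[2] = membrance7$re
  rot[3] = embrance7$rem
  rot[4] = mbrance7$reme
  rot[5] = brance7$remem
  rot[6] = rance7$rememb
  rot[7] = ance7$remembr
  rot[8] = nce7$remembra
  rot[9] = ce7$remembran
  rot[10] = e7$remembranc
  rot[11] = 7$remembrance
  rot[12] = $remembrance7
Sorted (with $ < everything):
  sorted[0] = $remembrance7  (last char: '7')
  sorted[1] = 7$remembrance  (last char: 'e')
  sorted[2] = ance7$remembr  (last char: 'r')
  sorted[3] = brance7$remem  (last char: 'm')
  sorted[4] = ce7$remembran  (last char: 'n')
  sorted[5] = e7$remembranc  (last char: 'c')
  sorted[6] = embrance7$rem  (last char: 'm')
  sorted[7] = emembrance7$r  (last char: 'r')
  sorted[8] = mbrance7$reme  (last char: 'e')
  sorted[9] = membrance7$re  (last char: 'e')
  sorted[10] = nce7$remembra  (last char: 'a')
  sorted[11] = rance7$rememb  (last char: 'b')
  sorted[12] = remembrance7$  (last char: '$')
Last column: 7ermncmreeab$
Original string S is at sorted index 12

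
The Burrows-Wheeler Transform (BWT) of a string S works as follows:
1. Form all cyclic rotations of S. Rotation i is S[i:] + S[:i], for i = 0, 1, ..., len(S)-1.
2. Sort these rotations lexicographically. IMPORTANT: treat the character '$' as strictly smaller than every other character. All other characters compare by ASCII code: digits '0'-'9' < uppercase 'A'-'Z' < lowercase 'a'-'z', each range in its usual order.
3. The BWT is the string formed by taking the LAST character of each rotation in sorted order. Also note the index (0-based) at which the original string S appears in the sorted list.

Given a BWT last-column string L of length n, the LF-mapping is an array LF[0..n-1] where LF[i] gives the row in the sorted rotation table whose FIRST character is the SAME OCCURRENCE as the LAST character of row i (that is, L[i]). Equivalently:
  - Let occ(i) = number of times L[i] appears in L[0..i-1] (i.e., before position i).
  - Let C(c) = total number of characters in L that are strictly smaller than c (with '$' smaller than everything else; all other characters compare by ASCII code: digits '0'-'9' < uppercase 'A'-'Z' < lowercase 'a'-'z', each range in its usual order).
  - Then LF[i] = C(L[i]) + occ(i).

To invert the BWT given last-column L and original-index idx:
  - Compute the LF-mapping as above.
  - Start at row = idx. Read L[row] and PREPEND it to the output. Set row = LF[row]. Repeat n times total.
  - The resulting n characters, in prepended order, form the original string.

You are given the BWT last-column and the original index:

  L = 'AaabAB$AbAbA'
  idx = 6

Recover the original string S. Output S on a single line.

LF mapping: 1 7 8 9 2 6 0 3 10 4 11 5
Walk LF starting at row 6, prepending L[row]:
  step 1: row=6, L[6]='$', prepend. Next row=LF[6]=0
  step 2: row=0, L[0]='A', prepend. Next row=LF[0]=1
  step 3: row=1, L[1]='a', prepend. Next row=LF[1]=7
  step 4: row=7, L[7]='A', prepend. Next row=LF[7]=3
  step 5: row=3, L[3]='b', prepend. Next row=LF[3]=9
  step 6: row=9, L[9]='A', prepend. Next row=LF[9]=4
  step 7: row=4, L[4]='A', prepend. Next row=LF[4]=2
  step 8: row=2, L[2]='a', prepend. Next row=LF[2]=8
  step 9: row=8, L[8]='b', prepend. Next row=LF[8]=10
  step 10: row=10, L[10]='b', prepend. Next row=LF[10]=11
  step 11: row=11, L[11]='A', prepend. Next row=LF[11]=5
  step 12: row=5, L[5]='B', prepend. Next row=LF[5]=6
Reversed output: BAbbaAAbAaA$

Answer: BAbbaAAbAaA$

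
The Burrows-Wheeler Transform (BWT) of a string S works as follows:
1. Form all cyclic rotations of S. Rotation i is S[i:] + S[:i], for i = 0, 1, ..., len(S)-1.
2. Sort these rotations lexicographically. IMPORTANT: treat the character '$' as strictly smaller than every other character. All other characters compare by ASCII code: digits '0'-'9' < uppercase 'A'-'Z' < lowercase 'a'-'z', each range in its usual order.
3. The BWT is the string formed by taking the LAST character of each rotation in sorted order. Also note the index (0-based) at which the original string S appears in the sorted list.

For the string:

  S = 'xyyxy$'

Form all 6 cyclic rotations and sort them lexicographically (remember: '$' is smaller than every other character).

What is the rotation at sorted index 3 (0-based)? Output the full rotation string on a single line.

All 6 rotations (rotation i = S[i:]+S[:i]):
  rot[0] = xyyxy$
  rot[1] = yyxy$x
  rot[2] = yxy$xy
  rot[3] = xy$xyy
  rot[4] = y$xyyx
  rot[5] = $xyyxy
Sorted (with $ < everything):
  sorted[0] = $xyyxy
  sorted[1] = xy$xyy
  sorted[2] = xyyxy$
  sorted[3] = y$xyyx
  sorted[4] = yxy$xy
  sorted[5] = yyxy$x
sorted[3] = y$xyyx

Answer: y$xyyx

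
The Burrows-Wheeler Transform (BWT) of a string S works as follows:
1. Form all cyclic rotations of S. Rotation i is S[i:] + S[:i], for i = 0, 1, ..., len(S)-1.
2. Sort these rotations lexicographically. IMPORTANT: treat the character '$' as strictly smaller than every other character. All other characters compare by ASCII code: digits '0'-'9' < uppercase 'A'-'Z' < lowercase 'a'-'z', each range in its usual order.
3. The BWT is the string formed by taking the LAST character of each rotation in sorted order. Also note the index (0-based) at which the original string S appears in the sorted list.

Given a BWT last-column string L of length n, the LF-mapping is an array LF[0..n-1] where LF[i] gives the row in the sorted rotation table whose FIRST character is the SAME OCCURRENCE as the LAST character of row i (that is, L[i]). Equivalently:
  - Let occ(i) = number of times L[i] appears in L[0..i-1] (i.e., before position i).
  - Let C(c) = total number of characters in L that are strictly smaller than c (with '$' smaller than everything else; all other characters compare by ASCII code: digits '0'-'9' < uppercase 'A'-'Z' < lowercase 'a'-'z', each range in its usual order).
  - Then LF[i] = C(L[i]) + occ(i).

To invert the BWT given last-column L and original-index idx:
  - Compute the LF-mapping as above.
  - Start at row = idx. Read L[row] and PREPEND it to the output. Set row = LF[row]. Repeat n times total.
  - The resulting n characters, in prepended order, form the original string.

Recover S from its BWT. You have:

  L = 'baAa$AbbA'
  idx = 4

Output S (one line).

LF mapping: 6 4 1 5 0 2 7 8 3
Walk LF starting at row 4, prepending L[row]:
  step 1: row=4, L[4]='$', prepend. Next row=LF[4]=0
  step 2: row=0, L[0]='b', prepend. Next row=LF[0]=6
  step 3: row=6, L[6]='b', prepend. Next row=LF[6]=7
  step 4: row=7, L[7]='b', prepend. Next row=LF[7]=8
  step 5: row=8, L[8]='A', prepend. Next row=LF[8]=3
  step 6: row=3, L[3]='a', prepend. Next row=LF[3]=5
  step 7: row=5, L[5]='A', prepend. Next row=LF[5]=2
  step 8: row=2, L[2]='A', prepend. Next row=LF[2]=1
  step 9: row=1, L[1]='a', prepend. Next row=LF[1]=4
Reversed output: aAAaAbbb$

Answer: aAAaAbbb$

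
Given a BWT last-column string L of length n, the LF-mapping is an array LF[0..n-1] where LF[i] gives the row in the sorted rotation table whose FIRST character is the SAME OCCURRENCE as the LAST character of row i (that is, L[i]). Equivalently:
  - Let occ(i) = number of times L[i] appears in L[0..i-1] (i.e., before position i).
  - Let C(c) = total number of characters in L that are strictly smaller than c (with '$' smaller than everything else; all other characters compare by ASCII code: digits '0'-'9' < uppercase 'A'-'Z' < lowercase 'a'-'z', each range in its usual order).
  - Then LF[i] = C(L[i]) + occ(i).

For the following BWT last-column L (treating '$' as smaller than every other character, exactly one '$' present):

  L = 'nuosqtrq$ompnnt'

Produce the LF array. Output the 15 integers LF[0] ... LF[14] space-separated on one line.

Answer: 2 14 5 11 8 12 10 9 0 6 1 7 3 4 13

Derivation:
Char counts: '$':1, 'm':1, 'n':3, 'o':2, 'p':1, 'q':2, 'r':1, 's':1, 't':2, 'u':1
C (first-col start): C('$')=0, C('m')=1, C('n')=2, C('o')=5, C('p')=7, C('q')=8, C('r')=10, C('s')=11, C('t')=12, C('u')=14
L[0]='n': occ=0, LF[0]=C('n')+0=2+0=2
L[1]='u': occ=0, LF[1]=C('u')+0=14+0=14
L[2]='o': occ=0, LF[2]=C('o')+0=5+0=5
L[3]='s': occ=0, LF[3]=C('s')+0=11+0=11
L[4]='q': occ=0, LF[4]=C('q')+0=8+0=8
L[5]='t': occ=0, LF[5]=C('t')+0=12+0=12
L[6]='r': occ=0, LF[6]=C('r')+0=10+0=10
L[7]='q': occ=1, LF[7]=C('q')+1=8+1=9
L[8]='$': occ=0, LF[8]=C('$')+0=0+0=0
L[9]='o': occ=1, LF[9]=C('o')+1=5+1=6
L[10]='m': occ=0, LF[10]=C('m')+0=1+0=1
L[11]='p': occ=0, LF[11]=C('p')+0=7+0=7
L[12]='n': occ=1, LF[12]=C('n')+1=2+1=3
L[13]='n': occ=2, LF[13]=C('n')+2=2+2=4
L[14]='t': occ=1, LF[14]=C('t')+1=12+1=13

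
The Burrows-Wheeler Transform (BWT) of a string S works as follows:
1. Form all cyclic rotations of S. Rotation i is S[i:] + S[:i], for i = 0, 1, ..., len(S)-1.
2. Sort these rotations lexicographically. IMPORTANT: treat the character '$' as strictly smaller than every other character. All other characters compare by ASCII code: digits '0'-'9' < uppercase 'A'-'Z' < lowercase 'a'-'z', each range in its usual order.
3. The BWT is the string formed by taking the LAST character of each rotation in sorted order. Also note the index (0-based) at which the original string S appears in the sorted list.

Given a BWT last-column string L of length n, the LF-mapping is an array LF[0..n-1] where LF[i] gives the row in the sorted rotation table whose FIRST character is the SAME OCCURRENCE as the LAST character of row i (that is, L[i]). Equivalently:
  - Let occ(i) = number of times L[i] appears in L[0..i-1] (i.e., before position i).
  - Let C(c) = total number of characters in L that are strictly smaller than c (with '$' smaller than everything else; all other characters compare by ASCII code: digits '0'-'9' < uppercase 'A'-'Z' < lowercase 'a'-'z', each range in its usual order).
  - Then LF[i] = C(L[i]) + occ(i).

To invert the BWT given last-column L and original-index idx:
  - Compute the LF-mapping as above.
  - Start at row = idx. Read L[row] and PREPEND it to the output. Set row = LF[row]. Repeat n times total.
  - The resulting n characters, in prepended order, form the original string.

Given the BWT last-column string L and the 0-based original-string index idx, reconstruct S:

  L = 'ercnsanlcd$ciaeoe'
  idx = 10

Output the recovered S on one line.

LF mapping: 7 15 3 12 16 1 13 11 4 6 0 5 10 2 8 14 9
Walk LF starting at row 10, prepending L[row]:
  step 1: row=10, L[10]='$', prepend. Next row=LF[10]=0
  step 2: row=0, L[0]='e', prepend. Next row=LF[0]=7
  step 3: row=7, L[7]='l', prepend. Next row=LF[7]=11
  step 4: row=11, L[11]='c', prepend. Next row=LF[11]=5
  step 5: row=5, L[5]='a', prepend. Next row=LF[5]=1
  step 6: row=1, L[1]='r', prepend. Next row=LF[1]=15
  step 7: row=15, L[15]='o', prepend. Next row=LF[15]=14
  step 8: row=14, L[14]='e', prepend. Next row=LF[14]=8
  step 9: row=8, L[8]='c', prepend. Next row=LF[8]=4
  step 10: row=4, L[4]='s', prepend. Next row=LF[4]=16
  step 11: row=16, L[16]='e', prepend. Next row=LF[16]=9
  step 12: row=9, L[9]='d', prepend. Next row=LF[9]=6
  step 13: row=6, L[6]='n', prepend. Next row=LF[6]=13
  step 14: row=13, L[13]='a', prepend. Next row=LF[13]=2
  step 15: row=2, L[2]='c', prepend. Next row=LF[2]=3
  step 16: row=3, L[3]='n', prepend. Next row=LF[3]=12
  step 17: row=12, L[12]='i', prepend. Next row=LF[12]=10
Reversed output: incandesceoracle$

Answer: incandesceoracle$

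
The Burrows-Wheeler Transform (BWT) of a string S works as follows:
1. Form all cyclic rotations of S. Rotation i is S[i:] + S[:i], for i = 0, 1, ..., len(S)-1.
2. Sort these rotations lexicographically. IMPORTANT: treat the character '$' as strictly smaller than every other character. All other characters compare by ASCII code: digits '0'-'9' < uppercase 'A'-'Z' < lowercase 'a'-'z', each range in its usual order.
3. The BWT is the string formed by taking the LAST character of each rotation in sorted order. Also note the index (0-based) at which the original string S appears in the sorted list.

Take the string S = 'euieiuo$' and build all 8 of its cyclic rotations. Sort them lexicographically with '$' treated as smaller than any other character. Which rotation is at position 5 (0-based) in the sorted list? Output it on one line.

All 8 rotations (rotation i = S[i:]+S[:i]):
  rot[0] = euieiuo$
  rot[1] = uieiuo$e
  rot[2] = ieiuo$eu
  rot[3] = eiuo$eui
  rot[4] = iuo$euie
  rot[5] = uo$euiei
  rot[6] = o$euieiu
  rot[7] = $euieiuo
Sorted (with $ < everything):
  sorted[0] = $euieiuo
  sorted[1] = eiuo$eui
  sorted[2] = euieiuo$
  sorted[3] = ieiuo$eu
  sorted[4] = iuo$euie
  sorted[5] = o$euieiu
  sorted[6] = uieiuo$e
  sorted[7] = uo$euiei
sorted[5] = o$euieiu

Answer: o$euieiu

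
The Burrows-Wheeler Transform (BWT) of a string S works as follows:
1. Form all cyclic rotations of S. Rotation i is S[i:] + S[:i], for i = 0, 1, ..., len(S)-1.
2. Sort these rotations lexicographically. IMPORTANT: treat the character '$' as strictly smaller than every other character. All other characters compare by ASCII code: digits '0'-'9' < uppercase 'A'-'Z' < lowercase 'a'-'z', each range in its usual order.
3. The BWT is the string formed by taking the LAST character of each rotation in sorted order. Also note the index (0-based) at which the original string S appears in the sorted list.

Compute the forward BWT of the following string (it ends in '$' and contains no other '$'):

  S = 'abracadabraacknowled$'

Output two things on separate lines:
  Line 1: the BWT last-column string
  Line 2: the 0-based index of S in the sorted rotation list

Answer: drd$racaaaaealcwknbbo
3

Derivation:
All 21 rotations (rotation i = S[i:]+S[:i]):
  rot[0] = abracadabraacknowled$
  rot[1] = bracadabraacknowled$a
  rot[2] = racadabraacknowled$ab
  rot[3] = acadabraacknowled$abr
  rot[4] = cadabraacknowled$abra
  rot[5] = adabraacknowled$abrac
  rot[6] = dabraacknowled$abraca
  rot[7] = abraacknowled$abracad
  rot[8] = braacknowled$abracada
  rot[9] = raacknowled$abracadab
  rot[10] = aacknowled$abracadabr
  rot[11] = acknowled$abracadabra
  rot[12] = cknowled$abracadabraa
  rot[13] = knowled$abracadabraac
  rot[14] = nowled$abracadabraack
  rot[15] = owled$abracadabraackn
  rot[16] = wled$abracadabraackno
  rot[17] = led$abracadabraacknow
  rot[18] = ed$abracadabraacknowl
  rot[19] = d$abracadabraacknowle
  rot[20] = $abracadabraacknowled
Sorted (with $ < everything):
  sorted[0] = $abracadabraacknowled  (last char: 'd')
  sorted[1] = aacknowled$abracadabr  (last char: 'r')
  sorted[2] = abraacknowled$abracad  (last char: 'd')
  sorted[3] = abracadabraacknowled$  (last char: '$')
  sorted[4] = acadabraacknowled$abr  (last char: 'r')
  sorted[5] = acknowled$abracadabra  (last char: 'a')
  sorted[6] = adabraacknowled$abrac  (last char: 'c')
  sorted[7] = braacknowled$abracada  (last char: 'a')
  sorted[8] = bracadabraacknowled$a  (last char: 'a')
  sorted[9] = cadabraacknowled$abra  (last char: 'a')
  sorted[10] = cknowled$abracadabraa  (last char: 'a')
  sorted[11] = d$abracadabraacknowle  (last char: 'e')
  sorted[12] = dabraacknowled$abraca  (last char: 'a')
  sorted[13] = ed$abracadabraacknowl  (last char: 'l')
  sorted[14] = knowled$abracadabraac  (last char: 'c')
  sorted[15] = led$abracadabraacknow  (last char: 'w')
  sorted[16] = nowled$abracadabraack  (last char: 'k')
  sorted[17] = owled$abracadabraackn  (last char: 'n')
  sorted[18] = raacknowled$abracadab  (last char: 'b')
  sorted[19] = racadabraacknowled$ab  (last char: 'b')
  sorted[20] = wled$abracadabraackno  (last char: 'o')
Last column: drd$racaaaaealcwknbbo
Original string S is at sorted index 3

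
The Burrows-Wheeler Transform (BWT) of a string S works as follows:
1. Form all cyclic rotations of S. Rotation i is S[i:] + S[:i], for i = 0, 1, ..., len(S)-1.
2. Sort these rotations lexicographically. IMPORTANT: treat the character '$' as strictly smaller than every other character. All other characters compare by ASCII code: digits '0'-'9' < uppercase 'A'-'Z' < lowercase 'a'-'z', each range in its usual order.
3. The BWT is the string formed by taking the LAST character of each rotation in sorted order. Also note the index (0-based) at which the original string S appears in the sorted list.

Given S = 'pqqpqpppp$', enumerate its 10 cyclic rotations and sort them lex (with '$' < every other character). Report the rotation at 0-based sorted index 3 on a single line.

All 10 rotations (rotation i = S[i:]+S[:i]):
  rot[0] = pqqpqpppp$
  rot[1] = qqpqpppp$p
  rot[2] = qpqpppp$pq
  rot[3] = pqpppp$pqq
  rot[4] = qpppp$pqqp
  rot[5] = pppp$pqqpq
  rot[6] = ppp$pqqpqp
  rot[7] = pp$pqqpqpp
  rot[8] = p$pqqpqppp
  rot[9] = $pqqpqpppp
Sorted (with $ < everything):
  sorted[0] = $pqqpqpppp
  sorted[1] = p$pqqpqppp
  sorted[2] = pp$pqqpqpp
  sorted[3] = ppp$pqqpqp
  sorted[4] = pppp$pqqpq
  sorted[5] = pqpppp$pqq
  sorted[6] = pqqpqpppp$
  sorted[7] = qpppp$pqqp
  sorted[8] = qpqpppp$pq
  sorted[9] = qqpqpppp$p
sorted[3] = ppp$pqqpqp

Answer: ppp$pqqpqp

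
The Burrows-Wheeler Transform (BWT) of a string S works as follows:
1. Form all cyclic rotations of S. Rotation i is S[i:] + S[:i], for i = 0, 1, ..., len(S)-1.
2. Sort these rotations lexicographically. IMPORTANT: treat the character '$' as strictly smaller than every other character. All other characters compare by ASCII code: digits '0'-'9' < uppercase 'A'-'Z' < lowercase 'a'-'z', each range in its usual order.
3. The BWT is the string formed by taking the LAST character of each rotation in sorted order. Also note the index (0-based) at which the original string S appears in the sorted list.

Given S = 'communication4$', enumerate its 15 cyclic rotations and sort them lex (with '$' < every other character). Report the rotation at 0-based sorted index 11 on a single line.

All 15 rotations (rotation i = S[i:]+S[:i]):
  rot[0] = communication4$
  rot[1] = ommunication4$c
  rot[2] = mmunication4$co
  rot[3] = munication4$com
  rot[4] = unication4$comm
  rot[5] = nication4$commu
  rot[6] = ication4$commun
  rot[7] = cation4$communi
  rot[8] = ation4$communic
  rot[9] = tion4$communica
  rot[10] = ion4$communicat
  rot[11] = on4$communicati
  rot[12] = n4$communicatio
  rot[13] = 4$communication
  rot[14] = $communication4
Sorted (with $ < everything):
  sorted[0] = $communication4
  sorted[1] = 4$communication
  sorted[2] = ation4$communic
  sorted[3] = cation4$communi
  sorted[4] = communication4$
  sorted[5] = ication4$commun
  sorted[6] = ion4$communicat
  sorted[7] = mmunication4$co
  sorted[8] = munication4$com
  sorted[9] = n4$communicatio
  sorted[10] = nication4$commu
  sorted[11] = ommunication4$c
  sorted[12] = on4$communicati
  sorted[13] = tion4$communica
  sorted[14] = unication4$comm
sorted[11] = ommunication4$c

Answer: ommunication4$c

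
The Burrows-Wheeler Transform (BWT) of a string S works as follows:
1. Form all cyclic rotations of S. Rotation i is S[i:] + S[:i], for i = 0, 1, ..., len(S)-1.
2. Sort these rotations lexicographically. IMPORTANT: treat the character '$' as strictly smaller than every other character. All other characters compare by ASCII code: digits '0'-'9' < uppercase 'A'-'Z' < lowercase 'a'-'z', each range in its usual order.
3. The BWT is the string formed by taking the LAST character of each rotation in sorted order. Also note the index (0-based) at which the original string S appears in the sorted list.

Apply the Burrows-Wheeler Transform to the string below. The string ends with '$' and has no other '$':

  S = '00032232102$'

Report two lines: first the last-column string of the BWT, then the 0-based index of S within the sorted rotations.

Answer: 2$0102033220
1

Derivation:
All 12 rotations (rotation i = S[i:]+S[:i]):
  rot[0] = 00032232102$
  rot[1] = 0032232102$0
  rot[2] = 032232102$00
  rot[3] = 32232102$000
  rot[4] = 2232102$0003
  rot[5] = 232102$00032
  rot[6] = 32102$000322
  rot[7] = 2102$0003223
  rot[8] = 102$00032232
  rot[9] = 02$000322321
  rot[10] = 2$0003223210
  rot[11] = $00032232102
Sorted (with $ < everything):
  sorted[0] = $00032232102  (last char: '2')
  sorted[1] = 00032232102$  (last char: '$')
  sorted[2] = 0032232102$0  (last char: '0')
  sorted[3] = 02$000322321  (last char: '1')
  sorted[4] = 032232102$00  (last char: '0')
  sorted[5] = 102$00032232  (last char: '2')
  sorted[6] = 2$0003223210  (last char: '0')
  sorted[7] = 2102$0003223  (last char: '3')
  sorted[8] = 2232102$0003  (last char: '3')
  sorted[9] = 232102$00032  (last char: '2')
  sorted[10] = 32102$000322  (last char: '2')
  sorted[11] = 32232102$000  (last char: '0')
Last column: 2$0102033220
Original string S is at sorted index 1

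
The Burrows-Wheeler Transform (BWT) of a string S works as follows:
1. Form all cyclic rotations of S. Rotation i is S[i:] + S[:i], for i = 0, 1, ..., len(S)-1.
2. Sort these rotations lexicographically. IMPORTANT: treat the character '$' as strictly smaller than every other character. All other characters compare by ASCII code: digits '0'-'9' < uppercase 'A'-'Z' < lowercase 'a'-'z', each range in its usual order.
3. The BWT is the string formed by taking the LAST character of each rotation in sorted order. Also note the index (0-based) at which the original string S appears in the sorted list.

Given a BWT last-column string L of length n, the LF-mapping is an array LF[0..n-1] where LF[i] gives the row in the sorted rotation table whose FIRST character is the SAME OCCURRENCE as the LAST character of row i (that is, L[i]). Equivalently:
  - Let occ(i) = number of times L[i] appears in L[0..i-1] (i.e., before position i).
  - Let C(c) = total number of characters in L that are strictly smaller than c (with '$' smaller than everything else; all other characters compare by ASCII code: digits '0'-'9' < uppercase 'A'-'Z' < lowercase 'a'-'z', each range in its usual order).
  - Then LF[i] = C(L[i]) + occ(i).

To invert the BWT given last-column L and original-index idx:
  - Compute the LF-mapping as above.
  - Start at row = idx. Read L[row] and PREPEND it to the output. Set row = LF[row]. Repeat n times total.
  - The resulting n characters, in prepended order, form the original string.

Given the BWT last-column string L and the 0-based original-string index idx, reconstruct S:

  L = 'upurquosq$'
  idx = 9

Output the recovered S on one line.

LF mapping: 7 2 8 5 3 9 1 6 4 0
Walk LF starting at row 9, prepending L[row]:
  step 1: row=9, L[9]='$', prepend. Next row=LF[9]=0
  step 2: row=0, L[0]='u', prepend. Next row=LF[0]=7
  step 3: row=7, L[7]='s', prepend. Next row=LF[7]=6
  step 4: row=6, L[6]='o', prepend. Next row=LF[6]=1
  step 5: row=1, L[1]='p', prepend. Next row=LF[1]=2
  step 6: row=2, L[2]='u', prepend. Next row=LF[2]=8
  step 7: row=8, L[8]='q', prepend. Next row=LF[8]=4
  step 8: row=4, L[4]='q', prepend. Next row=LF[4]=3
  step 9: row=3, L[3]='r', prepend. Next row=LF[3]=5
  step 10: row=5, L[5]='u', prepend. Next row=LF[5]=9
Reversed output: urqquposu$

Answer: urqquposu$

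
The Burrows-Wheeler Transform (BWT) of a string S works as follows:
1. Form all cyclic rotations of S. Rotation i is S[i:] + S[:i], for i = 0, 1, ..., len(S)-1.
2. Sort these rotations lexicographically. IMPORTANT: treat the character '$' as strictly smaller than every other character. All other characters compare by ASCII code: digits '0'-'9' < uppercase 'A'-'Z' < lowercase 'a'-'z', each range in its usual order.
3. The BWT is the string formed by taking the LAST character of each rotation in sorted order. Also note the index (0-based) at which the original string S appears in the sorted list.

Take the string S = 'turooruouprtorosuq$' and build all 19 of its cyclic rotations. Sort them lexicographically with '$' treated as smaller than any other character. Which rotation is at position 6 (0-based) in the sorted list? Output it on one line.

All 19 rotations (rotation i = S[i:]+S[:i]):
  rot[0] = turooruouprtorosuq$
  rot[1] = urooruouprtorosuq$t
  rot[2] = rooruouprtorosuq$tu
  rot[3] = ooruouprtorosuq$tur
  rot[4] = oruouprtorosuq$turo
  rot[5] = ruouprtorosuq$turoo
  rot[6] = uouprtorosuq$turoor
  rot[7] = ouprtorosuq$turooru
  rot[8] = uprtorosuq$turooruo
  rot[9] = prtorosuq$turooruou
  rot[10] = rtorosuq$turooruoup
  rot[11] = torosuq$turooruoupr
  rot[12] = orosuq$turooruouprt
  rot[13] = rosuq$turooruouprto
  rot[14] = osuq$turooruouprtor
  rot[15] = suq$turooruouprtoro
  rot[16] = uq$turooruouprtoros
  rot[17] = q$turooruouprtorosu
  rot[18] = $turooruouprtorosuq
Sorted (with $ < everything):
  sorted[0] = $turooruouprtorosuq
  sorted[1] = ooruouprtorosuq$tur
  sorted[2] = orosuq$turooruouprt
  sorted[3] = oruouprtorosuq$turo
  sorted[4] = osuq$turooruouprtor
  sorted[5] = ouprtorosuq$turooru
  sorted[6] = prtorosuq$turooruou
  sorted[7] = q$turooruouprtorosu
  sorted[8] = rooruouprtorosuq$tu
  sorted[9] = rosuq$turooruouprto
  sorted[10] = rtorosuq$turooruoup
  sorted[11] = ruouprtorosuq$turoo
  sorted[12] = suq$turooruouprtoro
  sorted[13] = torosuq$turooruoupr
  sorted[14] = turooruouprtorosuq$
  sorted[15] = uouprtorosuq$turoor
  sorted[16] = uprtorosuq$turooruo
  sorted[17] = uq$turooruouprtoros
  sorted[18] = urooruouprtorosuq$t
sorted[6] = prtorosuq$turooruou

Answer: prtorosuq$turooruou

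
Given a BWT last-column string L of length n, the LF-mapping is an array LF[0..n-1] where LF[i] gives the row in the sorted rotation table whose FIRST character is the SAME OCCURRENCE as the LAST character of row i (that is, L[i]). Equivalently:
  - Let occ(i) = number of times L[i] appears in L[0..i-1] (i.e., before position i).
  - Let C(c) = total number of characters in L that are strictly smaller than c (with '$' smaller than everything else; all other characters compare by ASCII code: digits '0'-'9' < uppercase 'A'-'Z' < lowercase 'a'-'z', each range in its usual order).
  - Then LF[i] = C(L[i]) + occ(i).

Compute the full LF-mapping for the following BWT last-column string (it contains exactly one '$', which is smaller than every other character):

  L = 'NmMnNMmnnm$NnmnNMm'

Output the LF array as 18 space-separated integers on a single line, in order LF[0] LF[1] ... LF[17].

Answer: 4 8 1 13 5 2 9 14 15 10 0 6 16 11 17 7 3 12

Derivation:
Char counts: '$':1, 'M':3, 'N':4, 'm':5, 'n':5
C (first-col start): C('$')=0, C('M')=1, C('N')=4, C('m')=8, C('n')=13
L[0]='N': occ=0, LF[0]=C('N')+0=4+0=4
L[1]='m': occ=0, LF[1]=C('m')+0=8+0=8
L[2]='M': occ=0, LF[2]=C('M')+0=1+0=1
L[3]='n': occ=0, LF[3]=C('n')+0=13+0=13
L[4]='N': occ=1, LF[4]=C('N')+1=4+1=5
L[5]='M': occ=1, LF[5]=C('M')+1=1+1=2
L[6]='m': occ=1, LF[6]=C('m')+1=8+1=9
L[7]='n': occ=1, LF[7]=C('n')+1=13+1=14
L[8]='n': occ=2, LF[8]=C('n')+2=13+2=15
L[9]='m': occ=2, LF[9]=C('m')+2=8+2=10
L[10]='$': occ=0, LF[10]=C('$')+0=0+0=0
L[11]='N': occ=2, LF[11]=C('N')+2=4+2=6
L[12]='n': occ=3, LF[12]=C('n')+3=13+3=16
L[13]='m': occ=3, LF[13]=C('m')+3=8+3=11
L[14]='n': occ=4, LF[14]=C('n')+4=13+4=17
L[15]='N': occ=3, LF[15]=C('N')+3=4+3=7
L[16]='M': occ=2, LF[16]=C('M')+2=1+2=3
L[17]='m': occ=4, LF[17]=C('m')+4=8+4=12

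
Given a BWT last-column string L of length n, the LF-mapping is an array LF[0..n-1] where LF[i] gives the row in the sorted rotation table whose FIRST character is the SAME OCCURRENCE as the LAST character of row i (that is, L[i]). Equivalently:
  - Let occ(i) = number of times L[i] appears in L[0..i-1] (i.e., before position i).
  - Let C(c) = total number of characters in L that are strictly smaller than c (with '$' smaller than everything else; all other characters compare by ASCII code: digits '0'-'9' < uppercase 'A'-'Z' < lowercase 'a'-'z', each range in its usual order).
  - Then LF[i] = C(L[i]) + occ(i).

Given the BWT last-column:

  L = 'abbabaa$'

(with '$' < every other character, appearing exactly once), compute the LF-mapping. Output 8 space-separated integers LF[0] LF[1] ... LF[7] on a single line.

Answer: 1 5 6 2 7 3 4 0

Derivation:
Char counts: '$':1, 'a':4, 'b':3
C (first-col start): C('$')=0, C('a')=1, C('b')=5
L[0]='a': occ=0, LF[0]=C('a')+0=1+0=1
L[1]='b': occ=0, LF[1]=C('b')+0=5+0=5
L[2]='b': occ=1, LF[2]=C('b')+1=5+1=6
L[3]='a': occ=1, LF[3]=C('a')+1=1+1=2
L[4]='b': occ=2, LF[4]=C('b')+2=5+2=7
L[5]='a': occ=2, LF[5]=C('a')+2=1+2=3
L[6]='a': occ=3, LF[6]=C('a')+3=1+3=4
L[7]='$': occ=0, LF[7]=C('$')+0=0+0=0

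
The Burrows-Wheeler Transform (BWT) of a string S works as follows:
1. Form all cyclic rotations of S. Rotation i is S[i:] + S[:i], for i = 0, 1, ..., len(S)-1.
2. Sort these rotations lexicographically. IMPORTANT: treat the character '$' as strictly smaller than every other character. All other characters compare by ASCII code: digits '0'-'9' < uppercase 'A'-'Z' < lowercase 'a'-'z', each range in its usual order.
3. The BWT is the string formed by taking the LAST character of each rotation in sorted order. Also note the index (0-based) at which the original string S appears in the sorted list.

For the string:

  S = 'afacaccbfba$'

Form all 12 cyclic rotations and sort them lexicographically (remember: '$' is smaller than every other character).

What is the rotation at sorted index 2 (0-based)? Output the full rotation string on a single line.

All 12 rotations (rotation i = S[i:]+S[:i]):
  rot[0] = afacaccbfba$
  rot[1] = facaccbfba$a
  rot[2] = acaccbfba$af
  rot[3] = caccbfba$afa
  rot[4] = accbfba$afac
  rot[5] = ccbfba$afaca
  rot[6] = cbfba$afacac
  rot[7] = bfba$afacacc
  rot[8] = fba$afacaccb
  rot[9] = ba$afacaccbf
  rot[10] = a$afacaccbfb
  rot[11] = $afacaccbfba
Sorted (with $ < everything):
  sorted[0] = $afacaccbfba
  sorted[1] = a$afacaccbfb
  sorted[2] = acaccbfba$af
  sorted[3] = accbfba$afac
  sorted[4] = afacaccbfba$
  sorted[5] = ba$afacaccbf
  sorted[6] = bfba$afacacc
  sorted[7] = caccbfba$afa
  sorted[8] = cbfba$afacac
  sorted[9] = ccbfba$afaca
  sorted[10] = facaccbfba$a
  sorted[11] = fba$afacaccb
sorted[2] = acaccbfba$af

Answer: acaccbfba$af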